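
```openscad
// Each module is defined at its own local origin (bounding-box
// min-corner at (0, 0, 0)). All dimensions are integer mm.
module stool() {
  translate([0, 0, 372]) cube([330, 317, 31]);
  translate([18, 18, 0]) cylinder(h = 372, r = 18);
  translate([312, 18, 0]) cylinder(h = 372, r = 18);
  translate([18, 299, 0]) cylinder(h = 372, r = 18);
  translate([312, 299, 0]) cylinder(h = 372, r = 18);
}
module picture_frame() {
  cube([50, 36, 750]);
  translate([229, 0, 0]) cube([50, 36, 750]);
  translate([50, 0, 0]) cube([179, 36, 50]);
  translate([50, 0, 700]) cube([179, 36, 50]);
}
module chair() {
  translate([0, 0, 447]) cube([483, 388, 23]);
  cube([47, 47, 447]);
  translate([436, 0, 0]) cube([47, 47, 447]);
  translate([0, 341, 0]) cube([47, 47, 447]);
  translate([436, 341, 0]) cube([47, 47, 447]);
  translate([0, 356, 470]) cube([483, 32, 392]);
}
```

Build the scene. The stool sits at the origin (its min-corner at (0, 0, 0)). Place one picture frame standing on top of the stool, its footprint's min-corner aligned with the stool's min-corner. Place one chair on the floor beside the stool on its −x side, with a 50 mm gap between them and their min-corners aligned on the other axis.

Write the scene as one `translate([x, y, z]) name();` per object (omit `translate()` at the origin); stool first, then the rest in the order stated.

stool();
translate([0, 0, 403]) picture_frame();
translate([-533, 0, 0]) chair();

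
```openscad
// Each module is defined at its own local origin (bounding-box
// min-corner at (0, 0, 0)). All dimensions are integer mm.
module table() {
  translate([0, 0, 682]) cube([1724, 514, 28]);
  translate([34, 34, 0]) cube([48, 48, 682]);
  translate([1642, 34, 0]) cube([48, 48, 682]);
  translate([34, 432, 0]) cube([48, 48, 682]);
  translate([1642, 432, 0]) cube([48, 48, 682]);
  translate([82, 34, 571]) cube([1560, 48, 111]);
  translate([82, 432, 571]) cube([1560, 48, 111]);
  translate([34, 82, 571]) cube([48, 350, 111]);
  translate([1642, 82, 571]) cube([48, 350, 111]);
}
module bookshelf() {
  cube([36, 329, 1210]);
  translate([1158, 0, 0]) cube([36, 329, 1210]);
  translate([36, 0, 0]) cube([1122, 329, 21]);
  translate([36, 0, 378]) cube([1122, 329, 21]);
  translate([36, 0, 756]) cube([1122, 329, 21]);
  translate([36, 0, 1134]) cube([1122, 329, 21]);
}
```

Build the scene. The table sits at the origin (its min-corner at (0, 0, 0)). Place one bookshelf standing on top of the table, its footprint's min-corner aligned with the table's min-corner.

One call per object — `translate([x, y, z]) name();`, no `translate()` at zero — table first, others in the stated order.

table();
translate([0, 0, 710]) bookshelf();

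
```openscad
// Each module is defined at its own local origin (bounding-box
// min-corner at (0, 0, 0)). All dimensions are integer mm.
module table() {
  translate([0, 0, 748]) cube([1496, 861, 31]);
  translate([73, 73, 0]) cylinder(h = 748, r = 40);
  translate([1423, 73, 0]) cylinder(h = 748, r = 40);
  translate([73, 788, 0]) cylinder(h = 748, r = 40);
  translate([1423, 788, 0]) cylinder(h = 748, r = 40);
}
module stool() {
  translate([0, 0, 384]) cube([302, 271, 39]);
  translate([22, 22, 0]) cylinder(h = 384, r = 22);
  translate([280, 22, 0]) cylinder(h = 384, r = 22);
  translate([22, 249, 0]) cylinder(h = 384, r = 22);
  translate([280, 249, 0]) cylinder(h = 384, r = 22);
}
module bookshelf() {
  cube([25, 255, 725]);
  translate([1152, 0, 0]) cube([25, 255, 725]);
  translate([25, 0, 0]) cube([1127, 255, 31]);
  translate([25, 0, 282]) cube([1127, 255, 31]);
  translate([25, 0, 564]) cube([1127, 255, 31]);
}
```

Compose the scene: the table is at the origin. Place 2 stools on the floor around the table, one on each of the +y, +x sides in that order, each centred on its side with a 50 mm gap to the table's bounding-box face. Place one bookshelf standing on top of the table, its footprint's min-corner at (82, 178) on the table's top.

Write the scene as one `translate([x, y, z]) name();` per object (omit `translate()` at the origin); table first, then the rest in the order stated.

table();
translate([597, 911, 0]) stool();
translate([1546, 295, 0]) stool();
translate([82, 178, 779]) bookshelf();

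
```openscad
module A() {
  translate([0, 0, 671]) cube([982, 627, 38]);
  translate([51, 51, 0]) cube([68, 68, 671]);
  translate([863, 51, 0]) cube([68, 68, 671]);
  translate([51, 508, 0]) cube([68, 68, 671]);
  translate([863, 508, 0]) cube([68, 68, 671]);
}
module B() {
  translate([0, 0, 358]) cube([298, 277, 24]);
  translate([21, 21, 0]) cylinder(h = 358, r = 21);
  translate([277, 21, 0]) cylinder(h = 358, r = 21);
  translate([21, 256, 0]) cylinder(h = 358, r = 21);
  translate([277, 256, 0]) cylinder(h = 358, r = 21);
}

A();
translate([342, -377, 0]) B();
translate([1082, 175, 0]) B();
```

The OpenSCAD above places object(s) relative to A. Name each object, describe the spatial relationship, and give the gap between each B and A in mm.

Each stool's nearest face is 100 mm from the table's bounding box.

A is a table. B is a stool. Two stools sit around the table at the −y, +x sides. The gap between each stool and the table is 100 mm.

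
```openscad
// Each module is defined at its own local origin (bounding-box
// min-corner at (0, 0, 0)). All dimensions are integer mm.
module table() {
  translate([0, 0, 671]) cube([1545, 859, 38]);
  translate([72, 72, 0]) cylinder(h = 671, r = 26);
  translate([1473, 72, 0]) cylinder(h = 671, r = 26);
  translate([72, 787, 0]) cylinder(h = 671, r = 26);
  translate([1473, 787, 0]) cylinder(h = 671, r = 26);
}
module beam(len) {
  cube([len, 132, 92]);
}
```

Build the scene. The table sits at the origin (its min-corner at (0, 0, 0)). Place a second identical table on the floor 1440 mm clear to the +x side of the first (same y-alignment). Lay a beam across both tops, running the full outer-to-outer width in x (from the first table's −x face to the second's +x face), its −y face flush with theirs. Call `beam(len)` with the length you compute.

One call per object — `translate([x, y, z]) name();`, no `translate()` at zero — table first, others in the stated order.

table();
translate([2985, 0, 0]) table();
translate([0, 0, 709]) beam(4530);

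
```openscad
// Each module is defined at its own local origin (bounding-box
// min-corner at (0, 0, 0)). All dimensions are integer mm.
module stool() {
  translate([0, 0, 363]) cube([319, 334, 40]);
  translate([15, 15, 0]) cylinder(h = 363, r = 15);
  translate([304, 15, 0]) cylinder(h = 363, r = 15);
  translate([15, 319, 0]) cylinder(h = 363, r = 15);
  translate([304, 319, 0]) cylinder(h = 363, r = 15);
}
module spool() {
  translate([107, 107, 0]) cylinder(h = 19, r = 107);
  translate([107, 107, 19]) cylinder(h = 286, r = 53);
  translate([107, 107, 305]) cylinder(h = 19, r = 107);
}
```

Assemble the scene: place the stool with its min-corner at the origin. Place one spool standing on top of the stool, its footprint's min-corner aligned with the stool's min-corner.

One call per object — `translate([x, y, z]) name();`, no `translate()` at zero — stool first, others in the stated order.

stool();
translate([0, 0, 403]) spool();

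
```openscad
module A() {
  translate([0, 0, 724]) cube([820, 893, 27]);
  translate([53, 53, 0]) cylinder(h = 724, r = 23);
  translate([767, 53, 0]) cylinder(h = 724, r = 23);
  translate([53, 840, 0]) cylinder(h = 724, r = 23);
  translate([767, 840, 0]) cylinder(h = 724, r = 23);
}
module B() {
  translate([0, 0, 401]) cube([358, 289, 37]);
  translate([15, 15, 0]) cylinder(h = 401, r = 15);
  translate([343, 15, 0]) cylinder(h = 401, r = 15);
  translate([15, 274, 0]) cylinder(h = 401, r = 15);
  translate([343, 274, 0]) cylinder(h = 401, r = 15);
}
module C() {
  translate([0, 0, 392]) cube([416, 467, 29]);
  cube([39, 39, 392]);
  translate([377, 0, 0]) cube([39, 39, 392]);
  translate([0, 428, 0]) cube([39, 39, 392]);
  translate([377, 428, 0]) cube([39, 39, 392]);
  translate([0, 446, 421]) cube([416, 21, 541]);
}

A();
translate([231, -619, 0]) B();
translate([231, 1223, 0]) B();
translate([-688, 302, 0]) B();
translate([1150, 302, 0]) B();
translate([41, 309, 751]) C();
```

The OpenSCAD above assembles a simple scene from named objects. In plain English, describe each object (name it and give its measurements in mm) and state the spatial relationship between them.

A is a table with a 820×893 mm rectangular top, 27 mm thick, top surface at z = 751 mm, supported by four round legs of 46 mm diameter, each leg's bounding box inset 30 mm from the nearest pair of top edges, running from the floor.

B is a four-legged stool. The seat is a 358×289×37 mm slab whose top surface is at z = 438 mm; four round legs, each 30 mm in diameter, run from the floor (z = 0) to the underside of the seat, each leg's axis is inset half a diameter from the nearest pair of seat edges (so the leg's bounding box is flush with the corner).

C is a chair. The seat is a 416×467×29 mm slab with its top at z = 421 mm, on four 39×39 mm corner legs (flush with the seat edges, standing on z = 0). A flat backrest 21 mm thick, 541 mm tall, spans the full seat width and rises from the seat top along its +y edge, rear face flush with the rear of the seat.

Four stools sit around the table at the −y, +y, −x, +x sides. The chair is on top of the table.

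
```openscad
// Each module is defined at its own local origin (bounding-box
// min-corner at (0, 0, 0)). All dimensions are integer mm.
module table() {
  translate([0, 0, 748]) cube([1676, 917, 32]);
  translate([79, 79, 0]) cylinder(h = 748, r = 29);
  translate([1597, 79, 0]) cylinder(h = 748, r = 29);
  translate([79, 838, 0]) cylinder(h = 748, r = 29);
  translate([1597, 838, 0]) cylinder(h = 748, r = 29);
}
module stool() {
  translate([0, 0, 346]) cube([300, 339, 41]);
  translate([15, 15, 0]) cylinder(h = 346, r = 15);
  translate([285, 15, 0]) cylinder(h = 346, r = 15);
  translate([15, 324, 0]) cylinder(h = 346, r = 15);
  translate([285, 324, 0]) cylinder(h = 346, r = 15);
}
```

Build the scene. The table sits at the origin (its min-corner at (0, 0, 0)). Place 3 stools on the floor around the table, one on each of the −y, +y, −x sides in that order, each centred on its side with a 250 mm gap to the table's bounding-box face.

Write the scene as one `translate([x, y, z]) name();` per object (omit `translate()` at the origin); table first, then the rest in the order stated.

table();
translate([688, -589, 0]) stool();
translate([688, 1167, 0]) stool();
translate([-550, 289, 0]) stool();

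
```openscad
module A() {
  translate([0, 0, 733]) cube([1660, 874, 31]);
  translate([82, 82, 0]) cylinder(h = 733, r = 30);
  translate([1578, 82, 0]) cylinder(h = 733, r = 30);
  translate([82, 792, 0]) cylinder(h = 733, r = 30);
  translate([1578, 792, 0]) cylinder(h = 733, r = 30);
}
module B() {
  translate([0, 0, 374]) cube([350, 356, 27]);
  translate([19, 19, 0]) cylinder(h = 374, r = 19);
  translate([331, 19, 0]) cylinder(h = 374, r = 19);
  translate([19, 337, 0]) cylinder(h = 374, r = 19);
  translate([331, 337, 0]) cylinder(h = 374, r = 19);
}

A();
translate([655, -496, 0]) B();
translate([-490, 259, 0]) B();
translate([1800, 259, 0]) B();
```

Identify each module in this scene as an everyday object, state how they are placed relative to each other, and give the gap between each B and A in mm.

A is a table. B is a stool. Three stools sit around the table at the −y, −x, +x sides. The gap between each stool and the table is 140 mm.

Each stool's nearest face is 140 mm from the table's bounding box.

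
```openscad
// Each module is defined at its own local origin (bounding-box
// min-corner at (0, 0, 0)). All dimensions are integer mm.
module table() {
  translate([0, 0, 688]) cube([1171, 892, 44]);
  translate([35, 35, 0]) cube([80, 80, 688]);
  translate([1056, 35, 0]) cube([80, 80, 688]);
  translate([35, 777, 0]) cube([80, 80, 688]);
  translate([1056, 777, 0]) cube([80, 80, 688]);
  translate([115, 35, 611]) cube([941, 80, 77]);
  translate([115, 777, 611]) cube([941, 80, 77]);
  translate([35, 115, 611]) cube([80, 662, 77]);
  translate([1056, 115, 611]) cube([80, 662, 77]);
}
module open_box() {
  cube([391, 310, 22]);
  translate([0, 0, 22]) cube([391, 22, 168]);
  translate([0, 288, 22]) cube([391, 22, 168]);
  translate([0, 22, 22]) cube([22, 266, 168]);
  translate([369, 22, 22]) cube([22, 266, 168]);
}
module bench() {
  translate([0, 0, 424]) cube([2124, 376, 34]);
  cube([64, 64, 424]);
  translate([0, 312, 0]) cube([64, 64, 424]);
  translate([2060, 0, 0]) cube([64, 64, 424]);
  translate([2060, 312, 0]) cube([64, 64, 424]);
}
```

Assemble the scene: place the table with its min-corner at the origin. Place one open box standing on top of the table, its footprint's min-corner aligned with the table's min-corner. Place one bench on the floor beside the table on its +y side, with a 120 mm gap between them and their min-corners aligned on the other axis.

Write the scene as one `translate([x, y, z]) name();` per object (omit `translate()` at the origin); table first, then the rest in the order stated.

table();
translate([0, 0, 732]) open_box();
translate([0, 1012, 0]) bench();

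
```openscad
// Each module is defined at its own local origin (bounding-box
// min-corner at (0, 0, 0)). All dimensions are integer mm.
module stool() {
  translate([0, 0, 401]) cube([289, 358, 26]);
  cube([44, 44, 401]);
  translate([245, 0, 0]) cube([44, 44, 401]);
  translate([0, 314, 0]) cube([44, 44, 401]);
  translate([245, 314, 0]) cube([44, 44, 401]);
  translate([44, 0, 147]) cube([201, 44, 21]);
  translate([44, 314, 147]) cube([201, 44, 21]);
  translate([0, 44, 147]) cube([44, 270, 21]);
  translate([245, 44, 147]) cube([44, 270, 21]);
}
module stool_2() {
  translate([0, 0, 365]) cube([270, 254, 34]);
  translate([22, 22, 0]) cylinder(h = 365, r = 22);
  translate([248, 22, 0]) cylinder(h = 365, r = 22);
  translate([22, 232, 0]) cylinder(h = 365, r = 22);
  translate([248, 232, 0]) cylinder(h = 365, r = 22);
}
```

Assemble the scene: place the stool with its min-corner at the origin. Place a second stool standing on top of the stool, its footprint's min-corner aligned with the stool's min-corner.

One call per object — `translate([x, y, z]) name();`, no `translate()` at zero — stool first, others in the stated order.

stool();
translate([0, 0, 427]) stool_2();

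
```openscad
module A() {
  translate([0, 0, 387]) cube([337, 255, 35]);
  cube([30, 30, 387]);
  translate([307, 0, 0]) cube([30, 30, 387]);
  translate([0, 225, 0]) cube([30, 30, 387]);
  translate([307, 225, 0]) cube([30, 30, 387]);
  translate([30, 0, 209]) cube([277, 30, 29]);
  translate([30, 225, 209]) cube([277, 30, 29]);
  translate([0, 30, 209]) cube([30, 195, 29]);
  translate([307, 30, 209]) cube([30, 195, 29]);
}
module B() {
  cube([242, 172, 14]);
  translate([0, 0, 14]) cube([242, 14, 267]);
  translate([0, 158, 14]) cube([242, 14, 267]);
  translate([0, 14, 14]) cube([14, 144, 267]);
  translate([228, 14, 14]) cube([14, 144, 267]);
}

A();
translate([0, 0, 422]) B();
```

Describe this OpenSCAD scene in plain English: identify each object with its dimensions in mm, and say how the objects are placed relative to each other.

A is a simple wooden stool: a rectangular seat 337 mm (x) by 255 mm (y), 35 mm thick, top face at z = 422 mm, on four square legs, each 30×30 mm in cross-section. The legs rest on z = 0, each flush with a corner of the seat. Four stretchers, 30 mm wide and 29 mm tall, connect adjacent legs with their undersides at z = 209 mm, each running between the inner faces of the legs it joins and aligned with the legs' outer faces on the other axis.

B is an open-topped rectangular box: outside dimensions 242×172×281 mm, with a uniform wall and base thickness of 14 mm. The base is a full 242×172 slab on the floor; four walls sit on top of the base. The front and back walls (the −y and +y sides) span the full width; the two side walls fit between them.

The open box is on top of the stool.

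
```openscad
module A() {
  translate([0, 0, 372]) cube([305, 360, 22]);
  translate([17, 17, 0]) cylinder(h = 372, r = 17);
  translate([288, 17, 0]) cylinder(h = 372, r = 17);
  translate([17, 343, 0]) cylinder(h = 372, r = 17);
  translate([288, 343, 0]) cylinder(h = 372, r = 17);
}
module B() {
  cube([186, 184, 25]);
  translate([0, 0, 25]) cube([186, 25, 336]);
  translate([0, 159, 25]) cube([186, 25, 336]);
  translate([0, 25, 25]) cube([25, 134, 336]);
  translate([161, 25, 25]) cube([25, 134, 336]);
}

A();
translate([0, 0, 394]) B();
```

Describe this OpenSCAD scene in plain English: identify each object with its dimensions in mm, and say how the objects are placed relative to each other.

A is a simple wooden stool: a rectangular seat 305 mm (x) by 360 mm (y), 22 mm thick, top face at z = 394 mm, on four round legs, each 34 mm in diameter. The legs rest on z = 0, each leg's axis is inset half a diameter from the nearest pair of seat edges (so the leg's bounding box is flush with the corner).

B is an open storage box with external size 186×184×361 mm and wall thickness 25 mm (the base is also 25 mm thick). The base covers the whole footprint; the four walls stand on the base, with the y-facing walls full-width and the x-facing walls fitting between their inner faces.

The open box is on top of the stool.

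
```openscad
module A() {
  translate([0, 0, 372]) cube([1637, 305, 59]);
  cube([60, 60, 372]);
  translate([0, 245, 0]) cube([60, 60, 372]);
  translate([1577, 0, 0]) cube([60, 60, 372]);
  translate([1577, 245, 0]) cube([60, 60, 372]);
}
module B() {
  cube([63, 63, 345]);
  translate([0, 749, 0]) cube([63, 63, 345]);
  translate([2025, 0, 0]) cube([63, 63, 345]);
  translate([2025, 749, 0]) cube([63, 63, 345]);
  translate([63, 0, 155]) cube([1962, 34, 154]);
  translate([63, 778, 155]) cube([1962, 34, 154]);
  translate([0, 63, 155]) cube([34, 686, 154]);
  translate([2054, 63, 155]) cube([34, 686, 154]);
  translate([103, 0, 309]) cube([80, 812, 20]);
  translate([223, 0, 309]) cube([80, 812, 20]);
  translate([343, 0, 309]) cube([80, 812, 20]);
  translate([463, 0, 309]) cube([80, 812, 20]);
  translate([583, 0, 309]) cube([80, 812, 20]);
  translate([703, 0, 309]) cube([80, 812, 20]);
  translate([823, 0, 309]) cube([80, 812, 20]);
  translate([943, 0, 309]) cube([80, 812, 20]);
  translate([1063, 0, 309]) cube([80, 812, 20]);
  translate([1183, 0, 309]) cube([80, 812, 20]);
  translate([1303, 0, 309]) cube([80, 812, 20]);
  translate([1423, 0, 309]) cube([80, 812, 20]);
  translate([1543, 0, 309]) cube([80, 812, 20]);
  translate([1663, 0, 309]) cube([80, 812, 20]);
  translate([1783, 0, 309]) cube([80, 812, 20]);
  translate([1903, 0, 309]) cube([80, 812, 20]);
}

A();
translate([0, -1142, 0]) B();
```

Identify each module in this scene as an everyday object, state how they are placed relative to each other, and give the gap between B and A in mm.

The bed frame's nearest face is 330 mm from the bench's −y face.

A is a bench. B is a bed frame. The bed frame is on the floor beside the bench on its −y side. The gap between the bed frame and the bench is 330 mm.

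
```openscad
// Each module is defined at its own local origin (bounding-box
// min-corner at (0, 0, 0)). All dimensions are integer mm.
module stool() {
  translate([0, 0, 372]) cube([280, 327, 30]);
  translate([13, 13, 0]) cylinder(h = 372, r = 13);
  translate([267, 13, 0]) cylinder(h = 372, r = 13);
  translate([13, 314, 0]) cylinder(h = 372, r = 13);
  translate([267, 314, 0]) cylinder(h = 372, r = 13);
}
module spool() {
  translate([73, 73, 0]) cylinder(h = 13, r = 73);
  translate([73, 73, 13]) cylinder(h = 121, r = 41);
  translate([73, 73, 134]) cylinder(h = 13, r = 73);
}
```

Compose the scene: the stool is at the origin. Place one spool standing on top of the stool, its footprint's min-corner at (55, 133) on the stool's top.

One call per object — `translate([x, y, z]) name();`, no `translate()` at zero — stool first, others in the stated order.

stool();
translate([55, 133, 402]) spool();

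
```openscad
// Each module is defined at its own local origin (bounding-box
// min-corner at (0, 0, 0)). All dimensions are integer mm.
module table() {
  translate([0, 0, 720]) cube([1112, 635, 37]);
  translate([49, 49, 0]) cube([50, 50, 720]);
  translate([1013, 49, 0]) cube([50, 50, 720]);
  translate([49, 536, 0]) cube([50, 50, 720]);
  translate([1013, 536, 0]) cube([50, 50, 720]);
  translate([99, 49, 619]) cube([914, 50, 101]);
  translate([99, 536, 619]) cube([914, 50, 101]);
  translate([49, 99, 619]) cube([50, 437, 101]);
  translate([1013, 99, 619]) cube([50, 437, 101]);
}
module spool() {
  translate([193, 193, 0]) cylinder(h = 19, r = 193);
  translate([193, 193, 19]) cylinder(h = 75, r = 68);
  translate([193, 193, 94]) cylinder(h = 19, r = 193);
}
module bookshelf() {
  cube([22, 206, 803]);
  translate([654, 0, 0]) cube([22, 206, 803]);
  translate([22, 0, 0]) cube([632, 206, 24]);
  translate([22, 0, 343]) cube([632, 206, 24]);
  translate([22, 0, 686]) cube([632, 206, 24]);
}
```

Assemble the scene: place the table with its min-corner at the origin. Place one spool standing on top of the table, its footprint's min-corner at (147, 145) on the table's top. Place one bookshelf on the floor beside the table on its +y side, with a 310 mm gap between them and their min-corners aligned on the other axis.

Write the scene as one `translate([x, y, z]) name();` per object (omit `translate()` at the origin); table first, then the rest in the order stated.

table();
translate([147, 145, 757]) spool();
translate([0, 945, 0]) bookshelf();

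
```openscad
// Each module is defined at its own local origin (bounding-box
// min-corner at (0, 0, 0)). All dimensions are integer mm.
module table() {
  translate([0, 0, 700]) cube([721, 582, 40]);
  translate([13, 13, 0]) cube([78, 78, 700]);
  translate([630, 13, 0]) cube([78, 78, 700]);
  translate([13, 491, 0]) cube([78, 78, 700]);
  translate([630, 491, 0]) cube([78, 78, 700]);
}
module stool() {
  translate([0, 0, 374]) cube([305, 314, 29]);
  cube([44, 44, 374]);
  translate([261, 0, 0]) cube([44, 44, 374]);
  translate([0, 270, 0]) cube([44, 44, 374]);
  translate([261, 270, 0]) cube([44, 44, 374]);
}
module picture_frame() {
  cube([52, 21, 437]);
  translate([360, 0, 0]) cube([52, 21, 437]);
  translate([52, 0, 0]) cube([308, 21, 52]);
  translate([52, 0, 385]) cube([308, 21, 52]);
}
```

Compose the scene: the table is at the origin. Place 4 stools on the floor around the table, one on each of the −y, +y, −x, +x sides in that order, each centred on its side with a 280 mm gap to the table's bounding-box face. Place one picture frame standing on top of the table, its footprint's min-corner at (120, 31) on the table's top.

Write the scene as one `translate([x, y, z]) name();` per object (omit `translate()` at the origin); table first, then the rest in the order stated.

table();
translate([208, -594, 0]) stool();
translate([208, 862, 0]) stool();
translate([-585, 134, 0]) stool();
translate([1001, 134, 0]) stool();
translate([120, 31, 740]) picture_frame();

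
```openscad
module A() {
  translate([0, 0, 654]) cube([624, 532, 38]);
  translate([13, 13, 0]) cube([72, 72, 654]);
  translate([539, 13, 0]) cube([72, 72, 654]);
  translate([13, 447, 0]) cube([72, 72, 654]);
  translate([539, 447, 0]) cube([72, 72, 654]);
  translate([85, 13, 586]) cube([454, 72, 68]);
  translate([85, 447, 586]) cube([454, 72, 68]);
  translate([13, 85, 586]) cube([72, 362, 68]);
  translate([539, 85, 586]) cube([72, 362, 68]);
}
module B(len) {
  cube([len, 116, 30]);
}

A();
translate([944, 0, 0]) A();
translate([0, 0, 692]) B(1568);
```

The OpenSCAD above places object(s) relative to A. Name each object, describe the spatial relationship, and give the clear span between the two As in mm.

A is a table. B is a beam. A beam spans the tops of two tables. The clear span between the two tables is 320 mm.

Second table starts at x = 944; first ends at x = 624; clear span = 944 − 624 = 320 mm.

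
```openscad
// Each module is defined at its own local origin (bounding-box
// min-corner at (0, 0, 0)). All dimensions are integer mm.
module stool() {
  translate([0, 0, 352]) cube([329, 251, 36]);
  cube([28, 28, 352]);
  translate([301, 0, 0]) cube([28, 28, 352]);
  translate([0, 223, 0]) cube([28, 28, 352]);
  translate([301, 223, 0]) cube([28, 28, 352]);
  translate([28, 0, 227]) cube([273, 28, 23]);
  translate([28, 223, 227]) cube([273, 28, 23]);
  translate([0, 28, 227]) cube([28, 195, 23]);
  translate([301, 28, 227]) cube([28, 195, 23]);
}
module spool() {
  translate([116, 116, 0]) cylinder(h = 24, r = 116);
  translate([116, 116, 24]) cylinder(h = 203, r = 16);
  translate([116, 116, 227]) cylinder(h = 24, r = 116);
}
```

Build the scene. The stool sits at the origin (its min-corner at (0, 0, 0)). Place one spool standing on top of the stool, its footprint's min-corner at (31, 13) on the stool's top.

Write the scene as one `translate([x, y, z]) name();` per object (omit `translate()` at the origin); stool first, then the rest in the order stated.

stool();
translate([31, 13, 388]) spool();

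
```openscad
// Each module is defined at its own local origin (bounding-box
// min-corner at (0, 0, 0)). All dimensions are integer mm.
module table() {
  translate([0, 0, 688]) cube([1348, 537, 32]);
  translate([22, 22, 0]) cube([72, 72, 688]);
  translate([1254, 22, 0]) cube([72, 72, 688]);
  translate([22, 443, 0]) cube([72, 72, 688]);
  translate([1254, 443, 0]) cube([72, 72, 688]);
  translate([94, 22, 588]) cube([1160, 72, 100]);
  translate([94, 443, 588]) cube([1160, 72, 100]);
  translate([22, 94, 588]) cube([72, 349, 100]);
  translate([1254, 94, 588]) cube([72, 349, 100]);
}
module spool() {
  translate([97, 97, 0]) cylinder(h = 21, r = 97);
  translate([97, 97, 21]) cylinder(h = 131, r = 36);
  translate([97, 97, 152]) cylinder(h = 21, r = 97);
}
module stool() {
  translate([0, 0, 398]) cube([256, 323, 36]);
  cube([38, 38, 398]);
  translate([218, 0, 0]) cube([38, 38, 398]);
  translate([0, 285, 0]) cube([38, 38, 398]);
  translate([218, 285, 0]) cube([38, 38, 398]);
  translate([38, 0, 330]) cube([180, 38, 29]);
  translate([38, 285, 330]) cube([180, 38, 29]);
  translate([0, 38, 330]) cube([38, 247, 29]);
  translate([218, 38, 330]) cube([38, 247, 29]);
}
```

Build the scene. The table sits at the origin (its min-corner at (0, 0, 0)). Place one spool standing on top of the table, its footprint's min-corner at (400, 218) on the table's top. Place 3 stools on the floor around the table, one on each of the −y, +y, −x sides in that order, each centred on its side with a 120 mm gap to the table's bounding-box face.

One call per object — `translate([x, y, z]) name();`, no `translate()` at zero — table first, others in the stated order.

table();
translate([400, 218, 720]) spool();
translate([546, -443, 0]) stool();
translate([546, 657, 0]) stool();
translate([-376, 107, 0]) stool();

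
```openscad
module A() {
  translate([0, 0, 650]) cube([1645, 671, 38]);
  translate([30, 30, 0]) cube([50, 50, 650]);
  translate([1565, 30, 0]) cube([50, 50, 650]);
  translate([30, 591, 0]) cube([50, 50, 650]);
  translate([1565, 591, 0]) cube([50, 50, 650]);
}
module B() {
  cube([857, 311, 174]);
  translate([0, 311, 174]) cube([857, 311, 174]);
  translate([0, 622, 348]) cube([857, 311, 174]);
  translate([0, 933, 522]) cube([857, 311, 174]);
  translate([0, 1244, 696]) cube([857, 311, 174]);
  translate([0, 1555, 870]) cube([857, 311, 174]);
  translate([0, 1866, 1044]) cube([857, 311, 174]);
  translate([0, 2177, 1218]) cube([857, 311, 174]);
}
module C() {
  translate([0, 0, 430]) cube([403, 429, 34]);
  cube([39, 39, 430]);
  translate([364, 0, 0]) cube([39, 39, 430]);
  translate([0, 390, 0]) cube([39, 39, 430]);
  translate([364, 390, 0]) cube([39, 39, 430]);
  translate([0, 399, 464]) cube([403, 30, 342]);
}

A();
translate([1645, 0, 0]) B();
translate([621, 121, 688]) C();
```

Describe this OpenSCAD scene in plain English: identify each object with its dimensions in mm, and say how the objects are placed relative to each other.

A is a rectangular dining table. The top is 1645×671×38 mm with its upper surface at z = 688 mm. It stands on four 50×50 mm square legs, each inset 30 mm from the nearest pair of top edges, running from the floor to the underside of the top.

B is a straight staircase of 8 solid steps. Each step is 857 mm wide (x), 311 mm deep (y, the going) and 174 mm tall (the rise). The first step rests on the floor; each subsequent step sits one going further in +y and one rise higher in +z, directly behind and above the previous step with no overlap.

C is a chair. The seat is a 403×429×34 mm slab with its top at z = 464 mm, on four 39×39 mm corner legs (flush with the seat edges, standing on z = 0). A flat backrest 30 mm thick, 342 mm tall, spans the full seat width and rises from the seat top along its +y edge, rear face flush with the rear of the seat.

The staircase is against the table's +x side, with their −y faces flush. The chair is on top of the table, centred.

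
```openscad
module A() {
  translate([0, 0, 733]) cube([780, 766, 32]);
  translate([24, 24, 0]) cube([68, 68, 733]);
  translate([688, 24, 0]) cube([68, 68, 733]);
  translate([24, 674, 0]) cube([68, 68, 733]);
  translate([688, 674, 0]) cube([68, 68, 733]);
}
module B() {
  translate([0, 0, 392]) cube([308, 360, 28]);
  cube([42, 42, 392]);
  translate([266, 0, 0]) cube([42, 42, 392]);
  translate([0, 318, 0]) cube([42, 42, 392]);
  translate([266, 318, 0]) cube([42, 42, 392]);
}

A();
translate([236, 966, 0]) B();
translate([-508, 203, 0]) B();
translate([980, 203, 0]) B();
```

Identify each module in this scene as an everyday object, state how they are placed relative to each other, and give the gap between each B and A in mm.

Each stool's nearest face is 200 mm from the table's bounding box.

A is a table. B is a stool. Three stools sit around the table at the +y, −x, +x sides. The gap between each stool and the table is 200 mm.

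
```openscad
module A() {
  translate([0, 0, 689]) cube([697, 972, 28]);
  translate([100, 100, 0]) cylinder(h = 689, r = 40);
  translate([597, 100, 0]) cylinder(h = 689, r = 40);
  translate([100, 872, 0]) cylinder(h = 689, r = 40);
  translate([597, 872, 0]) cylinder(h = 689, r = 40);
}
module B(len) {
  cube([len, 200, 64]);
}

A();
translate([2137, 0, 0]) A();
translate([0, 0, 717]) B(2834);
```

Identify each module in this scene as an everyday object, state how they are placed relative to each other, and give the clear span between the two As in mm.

A is a table. B is a beam. A beam spans the tops of two tables. The clear span between the two tables is 1440 mm.

Second table starts at x = 2137; first ends at x = 697; clear span = 2137 − 697 = 1440 mm.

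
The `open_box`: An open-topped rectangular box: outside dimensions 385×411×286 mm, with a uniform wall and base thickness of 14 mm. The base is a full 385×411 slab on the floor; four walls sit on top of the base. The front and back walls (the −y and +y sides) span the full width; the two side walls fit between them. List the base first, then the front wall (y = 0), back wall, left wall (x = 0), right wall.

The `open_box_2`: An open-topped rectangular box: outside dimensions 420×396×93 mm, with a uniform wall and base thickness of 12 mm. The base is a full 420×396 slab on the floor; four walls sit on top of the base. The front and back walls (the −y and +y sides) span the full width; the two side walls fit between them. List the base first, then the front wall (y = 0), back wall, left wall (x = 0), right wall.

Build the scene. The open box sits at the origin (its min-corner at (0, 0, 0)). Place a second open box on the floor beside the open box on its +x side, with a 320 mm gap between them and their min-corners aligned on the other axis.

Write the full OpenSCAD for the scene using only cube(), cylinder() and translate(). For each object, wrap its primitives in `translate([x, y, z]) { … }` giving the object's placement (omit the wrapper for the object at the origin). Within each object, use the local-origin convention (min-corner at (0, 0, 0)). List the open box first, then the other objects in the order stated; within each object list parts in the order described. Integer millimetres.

cube([385, 411, 14]);
translate([0, 0, 14]) cube([385, 14, 272]);
translate([0, 397, 14]) cube([385, 14, 272]);
translate([0, 14, 14]) cube([14, 383, 272]);
translate([371, 14, 14]) cube([14, 383, 272]);
translate([705, 0, 0]) {
  cube([420, 396, 12]);
  translate([0, 0, 12]) cube([420, 12, 81]);
  translate([0, 384, 12]) cube([420, 12, 81]);
  translate([0, 12, 12]) cube([12, 372, 81]);
  translate([408, 12, 12]) cube([12, 372, 81]);
}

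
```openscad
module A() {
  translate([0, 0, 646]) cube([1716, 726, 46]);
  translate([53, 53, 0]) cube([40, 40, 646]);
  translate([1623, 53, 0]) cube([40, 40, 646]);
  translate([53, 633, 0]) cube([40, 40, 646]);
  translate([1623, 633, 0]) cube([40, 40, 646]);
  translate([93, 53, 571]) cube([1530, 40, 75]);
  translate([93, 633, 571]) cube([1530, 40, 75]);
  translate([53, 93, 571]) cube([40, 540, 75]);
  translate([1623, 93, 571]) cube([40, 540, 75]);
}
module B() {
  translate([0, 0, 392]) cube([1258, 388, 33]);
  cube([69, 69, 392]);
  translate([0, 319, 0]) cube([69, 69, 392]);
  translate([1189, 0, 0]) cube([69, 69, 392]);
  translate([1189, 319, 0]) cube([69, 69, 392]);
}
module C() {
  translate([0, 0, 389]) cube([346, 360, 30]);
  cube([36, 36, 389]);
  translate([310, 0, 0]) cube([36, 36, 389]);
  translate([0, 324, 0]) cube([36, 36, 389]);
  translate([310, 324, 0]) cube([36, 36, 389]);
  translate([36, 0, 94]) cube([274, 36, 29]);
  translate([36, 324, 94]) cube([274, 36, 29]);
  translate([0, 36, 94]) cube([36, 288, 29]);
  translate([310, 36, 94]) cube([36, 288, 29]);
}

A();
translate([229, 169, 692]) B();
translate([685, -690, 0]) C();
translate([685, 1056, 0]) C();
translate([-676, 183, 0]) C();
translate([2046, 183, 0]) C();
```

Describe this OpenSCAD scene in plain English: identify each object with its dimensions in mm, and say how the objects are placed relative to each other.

A is a table with a 1716×726 mm rectangular top, 46 mm thick, top surface at z = 692 mm, supported by four 40×40 mm square legs, each inset 53 mm from the nearest pair of top edges, running from the floor. Four apron rails, 40 mm thick and 75 mm tall, run between adjacent legs with their top edges flush with the underside of the top and their outer faces flush with the legs' outer faces.

B is a bench: a 1258×388 mm seat slab, 33 mm thick, top at z = 425 mm, on four 69×69 mm square legs flush with the seat corners and standing on z = 0.

C is a four-legged stool. The seat is a 346×360×30 mm slab whose top surface is at z = 419 mm; four square legs, each 36×36 mm in cross-section, run from the floor (z = 0) to the underside of the seat, each flush with a corner of the seat. Four stretchers, 36 mm wide and 29 mm tall, connect adjacent legs with their undersides at z = 94 mm, each running between the inner faces of the legs it joins and aligned with the legs' outer faces on the other axis.

The bench is on top of the table, centred. Four stools sit around the table at the −y, +y, −x, +x sides.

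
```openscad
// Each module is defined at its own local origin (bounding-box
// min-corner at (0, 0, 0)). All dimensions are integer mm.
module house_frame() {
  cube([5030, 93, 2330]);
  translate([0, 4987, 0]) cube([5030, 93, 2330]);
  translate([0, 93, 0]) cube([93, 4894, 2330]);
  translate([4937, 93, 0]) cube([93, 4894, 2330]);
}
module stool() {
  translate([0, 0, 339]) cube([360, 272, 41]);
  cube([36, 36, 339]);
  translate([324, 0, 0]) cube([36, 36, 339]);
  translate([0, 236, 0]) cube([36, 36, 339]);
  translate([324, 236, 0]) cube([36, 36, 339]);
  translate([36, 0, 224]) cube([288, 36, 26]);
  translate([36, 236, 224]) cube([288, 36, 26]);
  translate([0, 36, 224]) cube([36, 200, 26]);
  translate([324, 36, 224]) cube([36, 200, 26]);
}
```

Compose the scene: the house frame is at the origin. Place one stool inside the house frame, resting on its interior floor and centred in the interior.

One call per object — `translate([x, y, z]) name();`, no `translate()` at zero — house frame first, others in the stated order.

house_frame();
translate([2335, 2404, 0]) stool();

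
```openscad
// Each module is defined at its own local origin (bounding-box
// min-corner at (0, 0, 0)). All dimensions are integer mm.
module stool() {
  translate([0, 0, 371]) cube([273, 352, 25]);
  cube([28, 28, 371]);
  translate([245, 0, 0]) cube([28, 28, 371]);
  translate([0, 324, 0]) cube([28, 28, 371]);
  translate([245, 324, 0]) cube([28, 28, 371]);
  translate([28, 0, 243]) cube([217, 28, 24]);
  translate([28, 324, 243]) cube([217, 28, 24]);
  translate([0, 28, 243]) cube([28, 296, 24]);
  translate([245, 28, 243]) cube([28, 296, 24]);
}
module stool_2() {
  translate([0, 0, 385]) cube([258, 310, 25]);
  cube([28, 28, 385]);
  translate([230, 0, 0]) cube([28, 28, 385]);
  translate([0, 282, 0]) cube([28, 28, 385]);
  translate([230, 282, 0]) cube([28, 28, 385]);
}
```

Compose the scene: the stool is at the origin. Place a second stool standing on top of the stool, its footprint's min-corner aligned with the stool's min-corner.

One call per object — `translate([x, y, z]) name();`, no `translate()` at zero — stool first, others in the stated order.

stool();
translate([0, 0, 396]) stool_2();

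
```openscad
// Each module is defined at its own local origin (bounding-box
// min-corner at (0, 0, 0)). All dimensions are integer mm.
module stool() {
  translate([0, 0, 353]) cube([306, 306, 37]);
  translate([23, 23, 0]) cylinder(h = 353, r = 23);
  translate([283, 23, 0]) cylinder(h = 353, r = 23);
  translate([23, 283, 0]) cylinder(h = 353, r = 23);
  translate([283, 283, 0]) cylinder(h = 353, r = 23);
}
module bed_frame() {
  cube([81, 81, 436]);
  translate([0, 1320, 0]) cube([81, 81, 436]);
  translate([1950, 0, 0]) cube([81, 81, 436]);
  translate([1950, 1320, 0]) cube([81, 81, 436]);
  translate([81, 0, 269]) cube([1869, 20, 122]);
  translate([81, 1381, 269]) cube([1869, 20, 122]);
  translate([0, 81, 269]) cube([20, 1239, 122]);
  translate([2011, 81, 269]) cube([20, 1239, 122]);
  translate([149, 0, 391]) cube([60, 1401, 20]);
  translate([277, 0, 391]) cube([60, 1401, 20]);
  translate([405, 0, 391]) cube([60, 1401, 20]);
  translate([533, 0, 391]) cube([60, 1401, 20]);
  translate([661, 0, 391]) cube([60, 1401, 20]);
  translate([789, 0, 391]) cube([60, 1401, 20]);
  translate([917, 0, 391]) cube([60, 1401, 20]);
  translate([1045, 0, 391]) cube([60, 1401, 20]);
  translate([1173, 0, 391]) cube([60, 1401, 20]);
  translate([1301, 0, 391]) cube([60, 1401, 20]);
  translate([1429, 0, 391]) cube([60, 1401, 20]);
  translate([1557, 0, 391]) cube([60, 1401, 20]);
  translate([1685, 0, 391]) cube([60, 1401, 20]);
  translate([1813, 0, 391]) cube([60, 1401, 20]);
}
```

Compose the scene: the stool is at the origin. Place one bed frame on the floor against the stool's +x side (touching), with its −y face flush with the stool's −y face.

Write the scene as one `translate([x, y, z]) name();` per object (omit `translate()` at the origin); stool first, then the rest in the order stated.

stool();
translate([306, 0, 0]) bed_frame();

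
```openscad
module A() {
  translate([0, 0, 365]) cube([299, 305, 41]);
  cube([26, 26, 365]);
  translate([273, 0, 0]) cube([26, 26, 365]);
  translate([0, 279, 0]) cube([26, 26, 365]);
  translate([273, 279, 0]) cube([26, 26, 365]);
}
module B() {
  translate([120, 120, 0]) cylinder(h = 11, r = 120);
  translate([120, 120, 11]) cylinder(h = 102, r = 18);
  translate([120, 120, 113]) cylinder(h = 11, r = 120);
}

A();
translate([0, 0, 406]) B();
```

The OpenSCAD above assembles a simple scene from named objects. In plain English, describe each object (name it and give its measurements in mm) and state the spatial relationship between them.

A is a simple wooden stool: a rectangular seat 299 mm (x) by 305 mm (y), 41 mm thick, top face at z = 406 mm, on four square legs, each 26×26 mm in cross-section. The legs rest on z = 0, each flush with a corner of the seat.

B is a spool: two coaxial disc flanges of radius 120 mm and thickness 11 mm, joined by a core cylinder of radius 18 mm and height 102 mm. The lower flange rests on z = 0 and the three cylinders share a vertical axis.

The spool is on top of the stool.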